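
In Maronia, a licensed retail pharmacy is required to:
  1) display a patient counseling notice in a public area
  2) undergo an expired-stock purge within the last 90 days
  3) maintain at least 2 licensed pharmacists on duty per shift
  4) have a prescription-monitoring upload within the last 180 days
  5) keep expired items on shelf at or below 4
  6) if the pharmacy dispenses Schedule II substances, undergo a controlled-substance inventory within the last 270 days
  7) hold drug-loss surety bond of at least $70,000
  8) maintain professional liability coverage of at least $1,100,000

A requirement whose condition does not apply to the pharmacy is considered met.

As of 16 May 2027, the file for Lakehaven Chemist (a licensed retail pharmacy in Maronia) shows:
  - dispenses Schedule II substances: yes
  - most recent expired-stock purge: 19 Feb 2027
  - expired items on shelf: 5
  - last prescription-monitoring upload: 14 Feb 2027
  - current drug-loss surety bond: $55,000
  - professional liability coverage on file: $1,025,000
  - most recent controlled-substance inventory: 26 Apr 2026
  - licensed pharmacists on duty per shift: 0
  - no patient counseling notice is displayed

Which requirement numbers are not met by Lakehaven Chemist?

1, 3, 5, 6, 7, 8

1. patient counseling notice absent → not met
2. expired-stock purge 86 days ago vs limit 90 → met
3. licensed pharmacists on duty per shift 0 < 2 → not met
4. prescription-monitoring upload 91 days ago vs limit 180 → met
5. expired items on shelf 5 > 4 → not met
6. condition 'dispenses Schedule II substances' holds; controlled-substance inventory 385 days ago vs limit 270 → not met
7. drug-loss surety bond $55,000 < $70,000 → not met
8. professional liability coverage $1,025,000 < $1,100,000 → not met
Not met: 1, 3, 5, 6, 7, 8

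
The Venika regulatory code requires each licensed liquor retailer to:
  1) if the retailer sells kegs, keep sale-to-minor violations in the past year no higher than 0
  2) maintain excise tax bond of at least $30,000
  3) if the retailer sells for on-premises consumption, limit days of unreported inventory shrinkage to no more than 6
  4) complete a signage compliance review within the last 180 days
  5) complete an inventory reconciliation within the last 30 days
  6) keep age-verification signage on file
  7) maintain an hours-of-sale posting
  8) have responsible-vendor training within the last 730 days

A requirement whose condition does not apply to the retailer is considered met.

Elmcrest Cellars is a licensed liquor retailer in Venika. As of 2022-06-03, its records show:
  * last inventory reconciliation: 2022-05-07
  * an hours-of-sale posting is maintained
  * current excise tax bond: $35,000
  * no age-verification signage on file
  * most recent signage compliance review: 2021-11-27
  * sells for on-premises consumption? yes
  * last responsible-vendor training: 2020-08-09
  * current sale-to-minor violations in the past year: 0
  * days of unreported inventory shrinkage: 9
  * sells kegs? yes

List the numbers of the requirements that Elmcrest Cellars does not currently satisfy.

1. condition 'sells kegs' holds; sale-to-minor violations in the past year 0 ≤ 0 → met
2. excise tax bond $35,000 ≥ $30,000 → met
3. condition 'sells for on-premises consumption' holds; days of unreported inventory shrinkage 9 > 6 → not met
4. signage compliance review 188 days ago vs limit 180 → not met
5. inventory reconciliation 27 days ago vs limit 30 → met
6. age-verification signage absent → not met
7. hours-of-sale posting present → met
8. responsible-vendor training 663 days ago vs limit 730 → met
Not met: 3, 4, 6

3, 4, 6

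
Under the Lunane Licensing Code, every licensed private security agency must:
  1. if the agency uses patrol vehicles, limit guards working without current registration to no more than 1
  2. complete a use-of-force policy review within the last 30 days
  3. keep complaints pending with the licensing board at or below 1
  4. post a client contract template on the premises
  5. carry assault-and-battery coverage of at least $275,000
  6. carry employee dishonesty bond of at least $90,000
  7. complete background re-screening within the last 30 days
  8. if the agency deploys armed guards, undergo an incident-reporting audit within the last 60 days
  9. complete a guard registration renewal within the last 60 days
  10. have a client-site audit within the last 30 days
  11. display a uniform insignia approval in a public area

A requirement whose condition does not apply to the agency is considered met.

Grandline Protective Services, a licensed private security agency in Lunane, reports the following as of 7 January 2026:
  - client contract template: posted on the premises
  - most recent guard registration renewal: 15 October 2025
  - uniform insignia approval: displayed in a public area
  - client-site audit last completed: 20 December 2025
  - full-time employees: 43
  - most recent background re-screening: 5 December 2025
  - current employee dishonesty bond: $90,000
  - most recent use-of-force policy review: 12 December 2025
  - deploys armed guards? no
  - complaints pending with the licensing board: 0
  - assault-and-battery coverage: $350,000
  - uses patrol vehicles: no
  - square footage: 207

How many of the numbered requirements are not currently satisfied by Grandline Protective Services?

2

1. condition 'uses patrol vehicles' does not hold → requirement n/a → met
2. use-of-force policy review 26 days ago vs limit 30 → met
3. complaints pending with the licensing board 0 ≤ 1 → met
4. client contract template present → met
5. assault-and-battery coverage $350,000 ≥ $275,000 → met
6. employee dishonesty bond $90,000 ≥ $90,000 → met
7. background re-screening 33 days ago vs limit 30 → not met
8. condition 'deploys armed guards' does not hold → requirement n/a → met
9. guard registration renewal 84 days ago vs limit 60 → not met
10. client-site audit 18 days ago vs limit 30 → met
11. uniform insignia approval present → met
Not met: 2 of 11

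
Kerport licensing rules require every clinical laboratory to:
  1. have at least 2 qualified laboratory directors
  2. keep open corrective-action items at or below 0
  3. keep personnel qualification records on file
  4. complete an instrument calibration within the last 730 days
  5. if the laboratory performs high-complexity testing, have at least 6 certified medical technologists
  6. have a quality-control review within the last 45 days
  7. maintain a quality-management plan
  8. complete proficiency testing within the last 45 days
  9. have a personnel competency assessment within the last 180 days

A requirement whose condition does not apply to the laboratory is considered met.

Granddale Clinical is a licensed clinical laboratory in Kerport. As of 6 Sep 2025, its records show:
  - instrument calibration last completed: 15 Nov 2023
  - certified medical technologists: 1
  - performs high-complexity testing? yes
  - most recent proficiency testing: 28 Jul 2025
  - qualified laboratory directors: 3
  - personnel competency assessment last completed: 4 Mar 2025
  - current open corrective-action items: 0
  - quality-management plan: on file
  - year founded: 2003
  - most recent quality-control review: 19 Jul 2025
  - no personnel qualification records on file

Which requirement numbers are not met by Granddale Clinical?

1. qualified laboratory directors 3 ≥ 2 → met
2. open corrective-action items 0 ≤ 0 → met
3. personnel qualification records absent → not met
4. instrument calibration 661 days ago vs limit 730 → met
5. condition 'performs high-complexity testing' holds; certified medical technologists 1 < 6 → not met
6. quality-control review 49 days ago vs limit 45 → not met
7. quality-management plan present → met
8. proficiency testing 40 days ago vs limit 45 → met
9. personnel competency assessment 186 days ago vs limit 180 → not met
Not met: 3, 5, 6, 9

3, 5, 6, 9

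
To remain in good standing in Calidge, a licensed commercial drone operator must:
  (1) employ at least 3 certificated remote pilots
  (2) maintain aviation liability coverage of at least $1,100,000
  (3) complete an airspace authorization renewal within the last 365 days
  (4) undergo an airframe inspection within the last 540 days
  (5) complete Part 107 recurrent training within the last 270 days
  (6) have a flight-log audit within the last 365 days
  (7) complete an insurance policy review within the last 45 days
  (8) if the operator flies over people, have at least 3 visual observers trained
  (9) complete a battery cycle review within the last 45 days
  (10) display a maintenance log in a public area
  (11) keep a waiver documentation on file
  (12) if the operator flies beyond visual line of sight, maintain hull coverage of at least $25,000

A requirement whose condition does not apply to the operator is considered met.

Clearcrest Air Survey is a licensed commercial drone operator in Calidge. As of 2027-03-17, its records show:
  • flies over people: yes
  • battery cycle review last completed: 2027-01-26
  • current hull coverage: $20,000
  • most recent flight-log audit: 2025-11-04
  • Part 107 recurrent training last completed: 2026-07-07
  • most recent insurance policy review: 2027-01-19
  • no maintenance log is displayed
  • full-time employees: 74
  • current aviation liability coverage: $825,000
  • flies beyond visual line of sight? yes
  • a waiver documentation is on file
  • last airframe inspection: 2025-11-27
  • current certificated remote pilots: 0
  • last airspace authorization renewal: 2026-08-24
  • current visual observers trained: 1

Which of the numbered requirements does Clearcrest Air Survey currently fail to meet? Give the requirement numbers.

1, 2, 6, 7, 8, 9, 10, 12

1. certificated remote pilots 0 < 3 → not met
2. aviation liability coverage $825,000 < $1,100,000 → not met
3. airspace authorization renewal 205 days ago vs limit 365 → met
4. airframe inspection 475 days ago vs limit 540 → met
5. Part 107 recurrent training 253 days ago vs limit 270 → met
6. flight-log audit 498 days ago vs limit 365 → not met
7. insurance policy review 57 days ago vs limit 45 → not met
8. condition 'flies over people' holds; visual observers trained 1 < 3 → not met
9. battery cycle review 50 days ago vs limit 45 → not met
10. maintenance log absent → not met
11. waiver documentation present → met
12. condition 'flies beyond visual line of sight' holds; hull coverage $20,000 < $25,000 → not met
Not met: 1, 2, 6, 7, 8, 9, 10, 12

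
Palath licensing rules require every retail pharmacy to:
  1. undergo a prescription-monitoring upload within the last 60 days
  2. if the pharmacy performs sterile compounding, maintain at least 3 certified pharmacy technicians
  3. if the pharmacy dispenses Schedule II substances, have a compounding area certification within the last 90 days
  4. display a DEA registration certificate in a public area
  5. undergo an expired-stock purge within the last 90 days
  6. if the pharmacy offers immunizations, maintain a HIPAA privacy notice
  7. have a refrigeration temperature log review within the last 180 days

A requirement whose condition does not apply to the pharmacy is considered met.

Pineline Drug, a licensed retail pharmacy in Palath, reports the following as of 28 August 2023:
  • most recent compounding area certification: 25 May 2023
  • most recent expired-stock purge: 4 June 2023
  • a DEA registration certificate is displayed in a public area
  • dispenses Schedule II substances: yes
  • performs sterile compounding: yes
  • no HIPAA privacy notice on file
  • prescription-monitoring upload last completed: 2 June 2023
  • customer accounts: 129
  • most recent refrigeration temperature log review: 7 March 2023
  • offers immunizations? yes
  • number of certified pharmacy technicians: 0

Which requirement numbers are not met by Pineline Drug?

1, 2, 3, 6

1. prescription-monitoring upload 87 days ago vs limit 60 → not met
2. condition 'performs sterile compounding' holds; certified pharmacy technicians 0 < 3 → not met
3. condition 'dispenses Schedule II substances' holds; compounding area certification 95 days ago vs limit 90 → not met
4. DEA registration certificate present → met
5. expired-stock purge 85 days ago vs limit 90 → met
6. condition 'offers immunizations' holds; HIPAA privacy notice absent → not met
7. refrigeration temperature log review 174 days ago vs limit 180 → met
Not met: 1, 2, 3, 6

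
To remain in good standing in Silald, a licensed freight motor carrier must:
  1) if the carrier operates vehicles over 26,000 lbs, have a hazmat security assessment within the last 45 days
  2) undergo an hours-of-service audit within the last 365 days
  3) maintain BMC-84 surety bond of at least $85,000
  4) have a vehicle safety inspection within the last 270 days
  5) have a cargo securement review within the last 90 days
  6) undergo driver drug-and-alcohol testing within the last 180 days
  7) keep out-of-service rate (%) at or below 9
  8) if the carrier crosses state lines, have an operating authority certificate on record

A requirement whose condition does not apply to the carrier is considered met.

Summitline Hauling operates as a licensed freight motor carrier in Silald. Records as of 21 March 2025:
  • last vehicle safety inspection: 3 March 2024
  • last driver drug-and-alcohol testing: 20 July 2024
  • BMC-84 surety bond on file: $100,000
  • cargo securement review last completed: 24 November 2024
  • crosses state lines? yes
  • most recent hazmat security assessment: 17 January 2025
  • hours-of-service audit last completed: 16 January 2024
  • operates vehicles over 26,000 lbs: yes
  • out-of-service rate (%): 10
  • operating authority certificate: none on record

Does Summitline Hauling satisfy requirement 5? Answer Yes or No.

5. cargo securement review 117 days ago vs limit 90 → not met

No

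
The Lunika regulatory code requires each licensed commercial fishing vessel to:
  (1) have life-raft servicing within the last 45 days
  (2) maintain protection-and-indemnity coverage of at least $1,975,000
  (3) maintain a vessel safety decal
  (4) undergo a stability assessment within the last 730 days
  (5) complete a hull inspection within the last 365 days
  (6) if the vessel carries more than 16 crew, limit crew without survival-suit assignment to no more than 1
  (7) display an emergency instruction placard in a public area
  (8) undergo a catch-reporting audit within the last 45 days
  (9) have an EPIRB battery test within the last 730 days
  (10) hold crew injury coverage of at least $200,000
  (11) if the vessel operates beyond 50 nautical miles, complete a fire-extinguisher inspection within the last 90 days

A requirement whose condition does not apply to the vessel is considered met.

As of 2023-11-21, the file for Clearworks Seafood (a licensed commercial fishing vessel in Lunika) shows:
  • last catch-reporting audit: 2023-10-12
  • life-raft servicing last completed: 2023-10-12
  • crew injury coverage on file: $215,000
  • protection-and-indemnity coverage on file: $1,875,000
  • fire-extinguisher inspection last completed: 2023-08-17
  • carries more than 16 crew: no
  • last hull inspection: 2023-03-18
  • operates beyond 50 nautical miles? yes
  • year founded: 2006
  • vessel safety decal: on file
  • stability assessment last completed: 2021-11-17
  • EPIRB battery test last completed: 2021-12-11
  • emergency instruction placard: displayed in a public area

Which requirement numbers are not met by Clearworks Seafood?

2, 4, 11

1. life-raft servicing 40 days ago vs limit 45 → met
2. protection-and-indemnity coverage $1,875,000 < $1,975,000 → not met
3. vessel safety decal present → met
4. stability assessment 734 days ago vs limit 730 → not met
5. hull inspection 248 days ago vs limit 365 → met
6. condition 'carries more than 16 crew' does not hold → requirement n/a → met
7. emergency instruction placard present → met
8. catch-reporting audit 40 days ago vs limit 45 → met
9. EPIRB battery test 710 days ago vs limit 730 → met
10. crew injury coverage $215,000 ≥ $200,000 → met
11. condition 'operates beyond 50 nautical miles' holds; fire-extinguisher inspection 96 days ago vs limit 90 → not met
Not met: 2, 4, 11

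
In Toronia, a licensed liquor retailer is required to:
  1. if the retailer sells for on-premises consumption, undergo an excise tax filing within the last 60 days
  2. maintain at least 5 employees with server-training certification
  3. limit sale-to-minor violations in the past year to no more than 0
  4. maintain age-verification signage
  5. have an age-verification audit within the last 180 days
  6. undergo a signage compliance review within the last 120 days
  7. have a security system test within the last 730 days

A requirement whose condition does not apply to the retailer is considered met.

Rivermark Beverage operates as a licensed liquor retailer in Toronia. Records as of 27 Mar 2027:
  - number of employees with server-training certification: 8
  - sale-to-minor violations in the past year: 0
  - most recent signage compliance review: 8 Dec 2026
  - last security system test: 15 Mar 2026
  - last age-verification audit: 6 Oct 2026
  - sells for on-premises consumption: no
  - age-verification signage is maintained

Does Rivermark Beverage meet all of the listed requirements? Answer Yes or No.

1. condition 'sells for on-premises consumption' does not hold → requirement n/a → met
2. employees with server-training certification 8 ≥ 5 → met
3. sale-to-minor violations in the past year 0 ≤ 0 → met
4. age-verification signage present → met
5. age-verification audit 172 days ago vs limit 180 → met
6. signage compliance review 109 days ago vs limit 120 → met
7. security system test 377 days ago vs limit 730 → met
All met.

Yes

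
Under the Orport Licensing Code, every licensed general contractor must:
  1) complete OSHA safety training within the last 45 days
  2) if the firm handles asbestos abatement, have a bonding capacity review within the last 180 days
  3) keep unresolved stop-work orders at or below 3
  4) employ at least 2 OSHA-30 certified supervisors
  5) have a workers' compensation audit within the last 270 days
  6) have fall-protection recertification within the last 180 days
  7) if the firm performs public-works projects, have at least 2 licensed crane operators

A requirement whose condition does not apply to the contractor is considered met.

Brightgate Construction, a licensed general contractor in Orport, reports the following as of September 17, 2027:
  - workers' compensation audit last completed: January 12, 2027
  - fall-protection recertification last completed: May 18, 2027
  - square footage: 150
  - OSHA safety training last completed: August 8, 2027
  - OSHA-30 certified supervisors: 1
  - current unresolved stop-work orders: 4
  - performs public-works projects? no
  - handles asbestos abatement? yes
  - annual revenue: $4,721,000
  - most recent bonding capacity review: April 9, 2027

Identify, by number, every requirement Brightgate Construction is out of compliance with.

1. OSHA safety training 40 days ago vs limit 45 → met
2. condition 'handles asbestos abatement' holds; bonding capacity review 161 days ago vs limit 180 → met
3. unresolved stop-work orders 4 > 3 → not met
4. OSHA-30 certified supervisors 1 < 2 → not met
5. workers' compensation audit 248 days ago vs limit 270 → met
6. fall-protection recertification 122 days ago vs limit 180 → met
7. condition 'performs public-works projects' does not hold → requirement n/a → met
Not met: 3, 4

3, 4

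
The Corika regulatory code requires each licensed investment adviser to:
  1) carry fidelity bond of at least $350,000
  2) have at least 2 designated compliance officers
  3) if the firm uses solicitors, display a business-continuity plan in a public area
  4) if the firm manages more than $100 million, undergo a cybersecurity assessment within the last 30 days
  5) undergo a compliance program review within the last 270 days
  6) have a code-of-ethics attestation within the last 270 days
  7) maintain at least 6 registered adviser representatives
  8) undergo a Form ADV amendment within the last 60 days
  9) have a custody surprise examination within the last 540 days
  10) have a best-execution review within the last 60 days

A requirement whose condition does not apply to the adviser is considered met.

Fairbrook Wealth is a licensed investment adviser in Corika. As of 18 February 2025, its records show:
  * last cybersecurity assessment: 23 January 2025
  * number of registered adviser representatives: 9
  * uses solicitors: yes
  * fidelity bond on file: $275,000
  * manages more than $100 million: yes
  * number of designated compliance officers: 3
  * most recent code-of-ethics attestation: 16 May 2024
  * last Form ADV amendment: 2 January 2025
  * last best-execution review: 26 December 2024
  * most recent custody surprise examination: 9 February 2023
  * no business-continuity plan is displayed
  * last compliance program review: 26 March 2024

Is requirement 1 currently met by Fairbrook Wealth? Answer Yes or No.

No

1. fidelity bond $275,000 < $350,000 → not met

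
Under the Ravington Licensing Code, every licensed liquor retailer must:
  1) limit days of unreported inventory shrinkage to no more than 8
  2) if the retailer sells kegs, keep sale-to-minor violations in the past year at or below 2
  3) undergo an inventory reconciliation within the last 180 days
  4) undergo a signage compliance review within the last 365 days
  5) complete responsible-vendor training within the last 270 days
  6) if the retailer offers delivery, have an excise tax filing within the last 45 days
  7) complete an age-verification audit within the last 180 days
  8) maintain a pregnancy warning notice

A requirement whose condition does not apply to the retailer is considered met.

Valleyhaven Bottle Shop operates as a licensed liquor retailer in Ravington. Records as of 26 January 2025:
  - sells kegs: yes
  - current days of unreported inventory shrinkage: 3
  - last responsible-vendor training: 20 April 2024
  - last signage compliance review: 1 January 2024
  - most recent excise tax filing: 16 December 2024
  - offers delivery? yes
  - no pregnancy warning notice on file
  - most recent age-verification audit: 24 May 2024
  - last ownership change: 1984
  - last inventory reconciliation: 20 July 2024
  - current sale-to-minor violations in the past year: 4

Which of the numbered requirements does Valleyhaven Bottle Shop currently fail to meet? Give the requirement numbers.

1. days of unreported inventory shrinkage 3 ≤ 8 → met
2. condition 'sells kegs' holds; sale-to-minor violations in the past year 4 > 2 → not met
3. inventory reconciliation 190 days ago vs limit 180 → not met
4. signage compliance review 391 days ago vs limit 365 → not met
5. responsible-vendor training 281 days ago vs limit 270 → not met
6. condition 'offers delivery' holds; excise tax filing 41 days ago vs limit 45 → met
7. age-verification audit 247 days ago vs limit 180 → not met
8. pregnancy warning notice absent → not met
Not met: 2, 3, 4, 5, 7, 8

2, 3, 4, 5, 7, 8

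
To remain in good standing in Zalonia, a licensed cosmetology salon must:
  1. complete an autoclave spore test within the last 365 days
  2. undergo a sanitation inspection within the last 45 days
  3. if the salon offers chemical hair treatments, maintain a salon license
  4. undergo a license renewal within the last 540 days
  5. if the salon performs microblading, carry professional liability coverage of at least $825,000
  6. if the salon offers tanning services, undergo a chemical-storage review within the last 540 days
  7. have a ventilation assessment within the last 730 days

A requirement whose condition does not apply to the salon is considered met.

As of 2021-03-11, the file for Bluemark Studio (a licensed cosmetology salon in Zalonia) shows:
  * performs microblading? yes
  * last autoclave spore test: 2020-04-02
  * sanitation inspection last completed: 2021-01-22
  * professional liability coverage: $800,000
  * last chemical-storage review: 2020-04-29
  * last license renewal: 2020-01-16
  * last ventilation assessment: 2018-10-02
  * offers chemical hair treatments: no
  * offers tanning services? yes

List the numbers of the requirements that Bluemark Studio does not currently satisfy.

2, 5, 7

1. autoclave spore test 343 days ago vs limit 365 → met
2. sanitation inspection 48 days ago vs limit 45 → not met
3. condition 'offers chemical hair treatments' does not hold → requirement n/a → met
4. license renewal 420 days ago vs limit 540 → met
5. condition 'performs microblading' holds; professional liability coverage $800,000 < $825,000 → not met
6. condition 'offers tanning services' holds; chemical-storage review 316 days ago vs limit 540 → met
7. ventilation assessment 891 days ago vs limit 730 → not met
Not met: 2, 5, 7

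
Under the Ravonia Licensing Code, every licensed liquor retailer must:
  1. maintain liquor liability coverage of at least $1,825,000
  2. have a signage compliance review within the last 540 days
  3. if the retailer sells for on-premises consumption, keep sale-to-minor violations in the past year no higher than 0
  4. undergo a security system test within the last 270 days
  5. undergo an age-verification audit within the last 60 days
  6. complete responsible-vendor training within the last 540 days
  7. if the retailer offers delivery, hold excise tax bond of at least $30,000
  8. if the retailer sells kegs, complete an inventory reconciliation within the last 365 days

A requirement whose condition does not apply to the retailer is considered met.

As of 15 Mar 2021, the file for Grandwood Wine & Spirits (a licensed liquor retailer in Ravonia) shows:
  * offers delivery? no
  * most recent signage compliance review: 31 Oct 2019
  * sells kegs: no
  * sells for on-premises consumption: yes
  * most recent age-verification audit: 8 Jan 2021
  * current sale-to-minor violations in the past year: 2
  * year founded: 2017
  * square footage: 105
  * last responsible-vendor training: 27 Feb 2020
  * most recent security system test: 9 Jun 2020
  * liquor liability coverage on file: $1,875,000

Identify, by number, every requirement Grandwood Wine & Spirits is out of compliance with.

1. liquor liability coverage $1,875,000 ≥ $1,825,000 → met
2. signage compliance review 501 days ago vs limit 540 → met
3. condition 'sells for on-premises consumption' holds; sale-to-minor violations in the past year 2 > 0 → not met
4. security system test 279 days ago vs limit 270 → not met
5. age-verification audit 66 days ago vs limit 60 → not met
6. responsible-vendor training 382 days ago vs limit 540 → met
7. condition 'offers delivery' does not hold → requirement n/a → met
8. condition 'sells kegs' does not hold → requirement n/a → met
Not met: 3, 4, 5

3, 4, 5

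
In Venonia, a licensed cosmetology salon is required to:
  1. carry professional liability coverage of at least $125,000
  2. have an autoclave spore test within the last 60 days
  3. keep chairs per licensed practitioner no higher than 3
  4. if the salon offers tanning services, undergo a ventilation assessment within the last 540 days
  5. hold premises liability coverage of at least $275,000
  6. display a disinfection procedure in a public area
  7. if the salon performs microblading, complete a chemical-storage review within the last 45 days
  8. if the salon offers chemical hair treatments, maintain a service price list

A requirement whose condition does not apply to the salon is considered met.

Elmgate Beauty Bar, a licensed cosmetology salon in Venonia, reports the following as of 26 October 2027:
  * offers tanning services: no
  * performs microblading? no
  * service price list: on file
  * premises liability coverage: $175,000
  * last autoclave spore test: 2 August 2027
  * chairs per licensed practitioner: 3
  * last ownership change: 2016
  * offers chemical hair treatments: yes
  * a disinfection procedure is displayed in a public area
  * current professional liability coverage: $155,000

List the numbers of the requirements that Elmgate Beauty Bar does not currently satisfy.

2, 5

1. professional liability coverage $155,000 ≥ $125,000 → met
2. autoclave spore test 85 days ago vs limit 60 → not met
3. chairs per licensed practitioner 3 ≤ 3 → met
4. condition 'offers tanning services' does not hold → requirement n/a → met
5. premises liability coverage $175,000 < $275,000 → not met
6. disinfection procedure present → met
7. condition 'performs microblading' does not hold → requirement n/a → met
8. condition 'offers chemical hair treatments' holds; service price list present → met
Not met: 2, 5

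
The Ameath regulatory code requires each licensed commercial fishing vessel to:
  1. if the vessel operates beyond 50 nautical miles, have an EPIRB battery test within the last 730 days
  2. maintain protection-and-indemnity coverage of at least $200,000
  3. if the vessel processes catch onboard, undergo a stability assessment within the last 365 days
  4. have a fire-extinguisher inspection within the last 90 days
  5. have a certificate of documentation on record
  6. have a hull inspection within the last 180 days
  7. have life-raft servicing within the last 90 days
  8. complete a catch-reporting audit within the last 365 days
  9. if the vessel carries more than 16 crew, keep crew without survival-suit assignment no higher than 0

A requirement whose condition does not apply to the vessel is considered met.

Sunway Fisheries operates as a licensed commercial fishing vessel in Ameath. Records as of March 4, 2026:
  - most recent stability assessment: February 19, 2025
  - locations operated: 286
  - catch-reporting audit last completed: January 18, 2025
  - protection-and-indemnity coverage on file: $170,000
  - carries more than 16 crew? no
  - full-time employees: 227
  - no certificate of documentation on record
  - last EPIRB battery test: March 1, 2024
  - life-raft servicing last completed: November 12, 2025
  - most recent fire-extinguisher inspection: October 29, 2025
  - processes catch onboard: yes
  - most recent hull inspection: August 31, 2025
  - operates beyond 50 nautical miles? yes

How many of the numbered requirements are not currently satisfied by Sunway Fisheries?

1. condition 'operates beyond 50 nautical miles' holds; EPIRB battery test 733 days ago vs limit 730 → not met
2. protection-and-indemnity coverage $170,000 < $200,000 → not met
3. condition 'processes catch onboard' holds; stability assessment 378 days ago vs limit 365 → not met
4. fire-extinguisher inspection 126 days ago vs limit 90 → not met
5. certificate of documentation absent → not met
6. hull inspection 185 days ago vs limit 180 → not met
7. life-raft servicing 112 days ago vs limit 90 → not met
8. catch-reporting audit 410 days ago vs limit 365 → not met
9. condition 'carries more than 16 crew' does not hold → requirement n/a → met
Not met: 8 of 9

8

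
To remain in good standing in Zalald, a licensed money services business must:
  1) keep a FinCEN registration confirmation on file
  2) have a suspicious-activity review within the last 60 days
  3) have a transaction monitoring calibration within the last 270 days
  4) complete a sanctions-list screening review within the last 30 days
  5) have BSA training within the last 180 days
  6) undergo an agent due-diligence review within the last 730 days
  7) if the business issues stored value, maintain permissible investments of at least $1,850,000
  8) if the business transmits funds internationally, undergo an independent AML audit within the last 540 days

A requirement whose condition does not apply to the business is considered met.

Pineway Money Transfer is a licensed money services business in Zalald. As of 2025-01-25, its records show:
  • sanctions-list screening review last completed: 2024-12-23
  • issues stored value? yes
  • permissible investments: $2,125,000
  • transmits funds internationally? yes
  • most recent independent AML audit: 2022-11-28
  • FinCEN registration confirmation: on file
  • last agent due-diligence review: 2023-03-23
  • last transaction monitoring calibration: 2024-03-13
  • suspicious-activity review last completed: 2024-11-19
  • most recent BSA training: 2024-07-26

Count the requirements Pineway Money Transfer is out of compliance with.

5

1. FinCEN registration confirmation present → met
2. suspicious-activity review 67 days ago vs limit 60 → not met
3. transaction monitoring calibration 318 days ago vs limit 270 → not met
4. sanctions-list screening review 33 days ago vs limit 30 → not met
5. BSA training 183 days ago vs limit 180 → not met
6. agent due-diligence review 674 days ago vs limit 730 → met
7. condition 'issues stored value' holds; permissible investments $2,125,000 ≥ $1,850,000 → met
8. condition 'transmits funds internationally' holds; independent AML audit 789 days ago vs limit 540 → not met
Not met: 5 of 8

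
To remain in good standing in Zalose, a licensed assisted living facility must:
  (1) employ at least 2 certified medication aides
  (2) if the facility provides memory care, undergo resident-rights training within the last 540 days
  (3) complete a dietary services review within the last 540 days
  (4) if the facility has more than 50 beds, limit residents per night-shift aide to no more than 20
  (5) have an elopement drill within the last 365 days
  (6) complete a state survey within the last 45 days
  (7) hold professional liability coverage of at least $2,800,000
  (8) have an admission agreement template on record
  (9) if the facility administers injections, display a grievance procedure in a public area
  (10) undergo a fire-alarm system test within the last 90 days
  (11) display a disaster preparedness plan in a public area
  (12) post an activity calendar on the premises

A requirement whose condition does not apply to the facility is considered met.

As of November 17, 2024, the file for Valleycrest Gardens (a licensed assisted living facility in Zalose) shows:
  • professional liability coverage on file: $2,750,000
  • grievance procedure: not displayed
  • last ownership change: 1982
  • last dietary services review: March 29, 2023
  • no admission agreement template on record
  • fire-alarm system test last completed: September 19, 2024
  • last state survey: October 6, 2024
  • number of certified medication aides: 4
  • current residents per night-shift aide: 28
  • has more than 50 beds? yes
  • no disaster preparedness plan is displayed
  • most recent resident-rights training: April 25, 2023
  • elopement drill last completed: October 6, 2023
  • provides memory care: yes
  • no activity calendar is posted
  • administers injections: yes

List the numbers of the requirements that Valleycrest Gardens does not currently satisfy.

2, 3, 4, 5, 7, 8, 9, 11, 12

1. certified medication aides 4 ≥ 2 → met
2. condition 'provides memory care' holds; resident-rights training 572 days ago vs limit 540 → not met
3. dietary services review 599 days ago vs limit 540 → not met
4. condition 'has more than 50 beds' holds; residents per night-shift aide 28 > 20 → not met
5. elopement drill 408 days ago vs limit 365 → not met
6. state survey 42 days ago vs limit 45 → met
7. professional liability coverage $2,750,000 < $2,800,000 → not met
8. admission agreement template absent → not met
9. condition 'administers injections' holds; grievance procedure absent → not met
10. fire-alarm system test 59 days ago vs limit 90 → met
11. disaster preparedness plan absent → not met
12. activity calendar absent → not met
Not met: 2, 3, 4, 5, 7, 8, 9, 11, 12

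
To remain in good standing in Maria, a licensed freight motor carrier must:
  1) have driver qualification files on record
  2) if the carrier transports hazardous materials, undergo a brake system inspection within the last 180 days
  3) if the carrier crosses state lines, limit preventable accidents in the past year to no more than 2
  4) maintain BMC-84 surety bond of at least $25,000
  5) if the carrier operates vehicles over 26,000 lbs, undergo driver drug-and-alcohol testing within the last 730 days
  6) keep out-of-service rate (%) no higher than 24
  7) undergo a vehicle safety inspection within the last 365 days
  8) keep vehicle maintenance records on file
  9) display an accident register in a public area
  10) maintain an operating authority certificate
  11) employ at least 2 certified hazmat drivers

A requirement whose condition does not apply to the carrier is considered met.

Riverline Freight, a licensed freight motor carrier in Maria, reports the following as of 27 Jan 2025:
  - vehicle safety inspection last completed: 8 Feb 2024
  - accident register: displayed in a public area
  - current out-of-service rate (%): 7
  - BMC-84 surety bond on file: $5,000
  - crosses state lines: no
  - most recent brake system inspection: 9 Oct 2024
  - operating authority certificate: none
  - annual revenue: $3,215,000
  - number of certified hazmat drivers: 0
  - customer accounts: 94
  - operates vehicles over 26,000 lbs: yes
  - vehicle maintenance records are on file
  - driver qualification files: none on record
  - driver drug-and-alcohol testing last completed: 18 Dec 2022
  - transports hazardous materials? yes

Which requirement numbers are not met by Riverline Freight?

1. driver qualification files absent → not met
2. condition 'transports hazardous materials' holds; brake system inspection 110 days ago vs limit 180 → met
3. condition 'crosses state lines' does not hold → requirement n/a → met
4. BMC-84 surety bond $5,000 < $25,000 → not met
5. condition 'operates vehicles over 26,000 lbs' holds; driver drug-and-alcohol testing 771 days ago vs limit 730 → not met
6. out-of-service rate (%) 7 ≤ 24 → met
7. vehicle safety inspection 354 days ago vs limit 365 → met
8. vehicle maintenance records present → met
9. accident register present → met
10. operating authority certificate absent → not met
11. certified hazmat drivers 0 < 2 → not met
Not met: 1, 4, 5, 10, 11

1, 4, 5, 10, 11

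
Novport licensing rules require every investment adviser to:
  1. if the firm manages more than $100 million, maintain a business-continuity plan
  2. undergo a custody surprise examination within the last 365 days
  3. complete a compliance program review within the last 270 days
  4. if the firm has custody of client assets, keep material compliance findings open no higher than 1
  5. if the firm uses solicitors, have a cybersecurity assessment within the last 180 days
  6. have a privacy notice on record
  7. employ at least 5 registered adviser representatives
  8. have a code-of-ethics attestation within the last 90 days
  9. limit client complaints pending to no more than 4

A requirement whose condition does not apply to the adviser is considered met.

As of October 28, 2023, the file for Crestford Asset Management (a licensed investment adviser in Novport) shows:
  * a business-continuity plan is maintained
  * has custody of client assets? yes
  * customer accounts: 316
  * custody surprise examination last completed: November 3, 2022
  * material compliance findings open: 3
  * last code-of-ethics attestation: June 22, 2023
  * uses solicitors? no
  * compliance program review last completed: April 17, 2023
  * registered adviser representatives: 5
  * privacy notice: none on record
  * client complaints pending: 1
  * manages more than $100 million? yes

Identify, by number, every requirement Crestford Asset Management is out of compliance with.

1. condition 'manages more than $100 million' holds; business-continuity plan present → met
2. custody surprise examination 359 days ago vs limit 365 → met
3. compliance program review 194 days ago vs limit 270 → met
4. condition 'has custody of client assets' holds; material compliance findings open 3 > 1 → not met
5. condition 'uses solicitors' does not hold → requirement n/a → met
6. privacy notice absent → not met
7. registered adviser representatives 5 ≥ 5 → met
8. code-of-ethics attestation 128 days ago vs limit 90 → not met
9. client complaints pending 1 ≤ 4 → met
Not met: 4, 6, 8

4, 6, 8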